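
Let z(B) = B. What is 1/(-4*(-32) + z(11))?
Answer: 1/139 ≈ 0.0071942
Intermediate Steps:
1/(-4*(-32) + z(11)) = 1/(-4*(-32) + 11) = 1/(128 + 11) = 1/139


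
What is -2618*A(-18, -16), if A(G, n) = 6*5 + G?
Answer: -31416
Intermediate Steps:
A(G, n) = 30 + G
-2618*A(-18, -16) = -2618*(30 - 18) = -2618*12 = -31416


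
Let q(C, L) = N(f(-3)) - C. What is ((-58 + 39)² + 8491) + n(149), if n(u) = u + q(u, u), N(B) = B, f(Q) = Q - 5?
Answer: 8844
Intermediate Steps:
f(Q) = -5 + Q
q(C, L) = -8 - C (q(C, L) = (-5 - 3) - C = -8 - C)
n(u) = -8 (n(u) = u + (-8 - u) = -8)
((-58 + 39)² + 8491) + n(149) = ((-58 + 39)² + 8491) - 8 = ((-19)² + 8491) - 8 = (361 + 8491) - 8 = 8852 - 8 = 8844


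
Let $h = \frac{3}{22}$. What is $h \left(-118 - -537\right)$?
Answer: $\frac{1257}{22} \approx 57.136$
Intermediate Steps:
$h = \frac{3}{22}$ ($h = 3 \cdot \frac{1}{22} = \frac{3}{22} \approx 0.13636$)
$h \left(-118 - -537\right) = \frac{3 \left(-118 - -537\right)}{22} = \frac{3 \left(-118 + 537\right)}{22} = \frac{3}{22} \cdot 419 = \frac{1257}{22}$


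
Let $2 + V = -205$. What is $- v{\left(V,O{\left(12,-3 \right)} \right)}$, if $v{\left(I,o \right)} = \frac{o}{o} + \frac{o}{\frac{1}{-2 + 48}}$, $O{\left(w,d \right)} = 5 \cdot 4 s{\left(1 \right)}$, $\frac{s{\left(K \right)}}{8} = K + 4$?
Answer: $-36801$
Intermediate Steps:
$V = -207$ ($V = -2 - 205 = -207$)
$s{\left(K \right)} = 32 + 8 K$ ($s{\left(K \right)} = 8 \left(K + 4\right) = 8 \left(4 + K\right) = 32 + 8 K$)
$O{\left(w,d \right)} = 800$ ($O{\left(w,d \right)} = 5 \cdot 4 \left(32 + 8 \cdot 1\right) = 20 \left(32 + 8\right) = 20 \cdot 40 = 800$)
$v{\left(I,o \right)} = 1 + 46 o$ ($v{\left(I,o \right)} = 1 + \frac{o}{\frac{1}{46}} = 1 + o \frac{1}{\frac{1}{46}} = 1 + o 46 = 1 + 46 o$)
$- v{\left(V,O{\left(12,-3 \right)} \right)} = - (1 + 46 \cdot 800) = - (1 + 36800) = \left(-1\right) 36801 = -36801$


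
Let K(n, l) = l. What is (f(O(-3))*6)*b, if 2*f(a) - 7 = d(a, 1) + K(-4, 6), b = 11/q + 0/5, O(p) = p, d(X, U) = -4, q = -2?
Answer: -297/2 ≈ -148.50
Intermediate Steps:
b = -11/2 (b = 11/(-2) + 0/5 = 11*(-½) + 0*(⅕) = -11/2 + 0 = -11/2 ≈ -5.5000)
f(a) = 9/2 (f(a) = 7/2 + (-4 + 6)/2 = 7/2 + (½)*2 = 7/2 + 1 = 9/2)
(f(O(-3))*6)*b = ((9/2)*6)*(-11/2) = 27*(-11/2) = -297/2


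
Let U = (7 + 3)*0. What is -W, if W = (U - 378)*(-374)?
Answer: -141372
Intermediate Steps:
U = 0 (U = 10*0 = 0)
W = 141372 (W = (0 - 378)*(-374) = -378*(-374) = 141372)
-W = -1*141372 = -141372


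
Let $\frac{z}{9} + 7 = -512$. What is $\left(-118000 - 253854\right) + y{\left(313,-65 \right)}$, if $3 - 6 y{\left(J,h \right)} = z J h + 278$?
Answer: $- \frac{48631447}{3} \approx -1.621 \cdot 10^{7}$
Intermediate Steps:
$z = -4671$ ($z = -63 + 9 \left(-512\right) = -63 - 4608 = -4671$)
$y{\left(J,h \right)} = - \frac{275}{6} + \frac{1557 J h}{2}$ ($y{\left(J,h \right)} = \frac{1}{2} - \frac{- 4671 J h + 278}{6} = \frac{1}{2} - \frac{278 - 4671 J h}{6} = \frac{1}{2} + \left(- \frac{139}{3} + \frac{1557 J h}{2}\right) = - \frac{275}{6} + \frac{1557 J h}{2}$)
$\left(-118000 - 253854\right) + y{\left(313,-65 \right)} = \left(-118000 - 253854\right) + \left(- \frac{275}{6} + \frac{1557}{2} \cdot 313 \left(-65\right)\right) = -371854 - \frac{47515885}{3} = - \frac{48631447}{3}$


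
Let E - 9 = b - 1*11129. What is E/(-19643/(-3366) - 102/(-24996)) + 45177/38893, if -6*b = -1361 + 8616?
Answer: -672046828357113/318494621428 ≈ -2110.1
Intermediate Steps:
b = -7255/6 (b = -(-1361 + 8616)/6 = -⅙*7255 = -7255/6 ≈ -1209.2)
E = -73975/6 (E = 9 + (-7255/6 - 1*11129) = 9 + (-7255/6 - 11129) = 9 - 74029/6 = -73975/6 ≈ -12329.)
E/(-19643/(-3366) - 102/(-24996)) + 45177/38893 = -73975/(6*(-19643/(-3366) - 102/(-24996))) + 45177/38893 = -73975/(6*(-19643*(-1/3366) - 102*(-1/24996))) + 45177*(1/38893) = -73975/(6*(19643/3366 + 17/4166)) + 45177/38893 = -73975/(6*20472490/3505689) + 45177/38893 = -73975/6*3505689/20472490 + 45177/38893 = -17288889585/8188996 + 45177/38893 = -672046828357113/318494621428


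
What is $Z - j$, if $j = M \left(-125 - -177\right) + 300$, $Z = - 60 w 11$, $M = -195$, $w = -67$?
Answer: $54060$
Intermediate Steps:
$Z = 44220$ ($Z = \left(-60\right) \left(-67\right) 11 = 4020 \cdot 11 = 44220$)
$j = -9840$ ($j = - 195 \left(-125 - -177\right) + 300 = - 195 \left(-125 + 177\right) + 300 = \left(-195\right) 52 + 300 = -10140 + 300 = -9840$)
$Z - j = 44220 - -9840 = 44220 + 9840 = 54060$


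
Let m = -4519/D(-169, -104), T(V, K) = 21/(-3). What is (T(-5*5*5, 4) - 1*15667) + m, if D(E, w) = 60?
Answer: -944959/60 ≈ -15749.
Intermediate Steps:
T(V, K) = -7 (T(V, K) = -1/3*21 = -7)
m = -4519/60 ≈ -75.317
(T(-5*5*5, 4) - 1*15667) + m = (-7 - 1*15667) - 4519/60 = (-7 - 15667) - 4519/60 = -15674 - 4519/60 = -944959/60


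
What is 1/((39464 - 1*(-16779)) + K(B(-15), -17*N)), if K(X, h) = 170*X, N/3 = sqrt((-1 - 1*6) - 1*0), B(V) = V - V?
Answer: 1/56243 ≈ 1.7780e-5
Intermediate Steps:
B(V) = 0
N = 3*I*sqrt(7) (N = 3*sqrt((-1 - 1*6) - 1*0) = 3*sqrt((-1 - 6) + 0) = 3*sqrt(-7 + 0) = 3*sqrt(-7) = 3*(I*sqrt(7)) = 3*I*sqrt(7) ≈ 7.9373*I)
1/((39464 - 1*(-16779)) + K(B(-15), -17*N)) = 1/((39464 - 1*(-16779)) + 170*0) = 1/((39464 + 16779) + 0) = 1/(56243 + 0) = 1/56243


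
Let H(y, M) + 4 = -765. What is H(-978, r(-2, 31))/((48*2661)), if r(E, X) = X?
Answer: -769/127728 ≈ -0.0060206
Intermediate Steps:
H(y, M) = -769 (H(y, M) = -4 - 765 = -769)
H(-978, r(-2, 31))/((48*2661)) = -769/(48*2661) = -769/127728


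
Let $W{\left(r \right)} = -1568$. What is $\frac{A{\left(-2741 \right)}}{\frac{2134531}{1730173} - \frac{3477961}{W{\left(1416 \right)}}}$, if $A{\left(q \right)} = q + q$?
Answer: $- \frac{14872179549248}{6020821161861} \approx -2.4701$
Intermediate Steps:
$A{\left(q \right)} = 2 q$
$\frac{A{\left(-2741 \right)}}{\frac{2134531}{1730173} - \frac{3477961}{W{\left(1416 \right)}}} = \frac{2 \left(-2741\right)}{\frac{2134531}{1730173} - \frac{3477961}{-1568}} = - \frac{5482}{2134531 \cdot \frac{1}{1730173} - - \frac{3477961}{1568}} = - \frac{5482}{\frac{2134531}{1730173} + \frac{3477961}{1568}} = - \frac{5482}{\frac{6020821161861}{2712911264}} = \left(-5482\right) \frac{2712911264}{6020821161861} = - \frac{14872179549248}{6020821161861}$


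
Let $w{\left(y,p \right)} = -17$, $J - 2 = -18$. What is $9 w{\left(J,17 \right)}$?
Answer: $-153$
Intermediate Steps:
$J = -16$ ($J = 2 - 18 = -16$)
$9 w{\left(J,17 \right)} = 9 \left(-17\right) = -153$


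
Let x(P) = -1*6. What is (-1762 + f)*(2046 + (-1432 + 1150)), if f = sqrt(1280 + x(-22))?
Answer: -3108168 + 12348*sqrt(26) ≈ -3.0452e+6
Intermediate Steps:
x(P) = -6
f = 7*sqrt(26) (f = sqrt(1280 - 6) = sqrt(1274) = 7*sqrt(26) ≈ 35.693)
(-1762 + f)*(2046 + (-1432 + 1150)) = (-1762 + 7*sqrt(26))*(2046 + (-1432 + 1150)) = (-1762 + 7*sqrt(26))*(2046 - 282) = (-1762 + 7*sqrt(26))*1764 = -3108168 + 12348*sqrt(26)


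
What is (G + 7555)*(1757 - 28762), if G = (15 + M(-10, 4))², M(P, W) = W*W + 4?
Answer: -237103900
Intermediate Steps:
M(P, W) = 4 + W² (M(P, W) = W² + 4 = 4 + W²)
G = 1225 (G = (15 + (4 + 4²))² = (15 + (4 + 16))² = (15 + 20)² = 35² = 1225)
(G + 7555)*(1757 - 28762) = (1225 + 7555)*(1757 - 28762) = 8780*(-27005) = -237103900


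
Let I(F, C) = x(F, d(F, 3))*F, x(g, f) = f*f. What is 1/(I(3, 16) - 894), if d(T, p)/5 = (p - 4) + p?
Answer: -1/594 ≈ -0.0016835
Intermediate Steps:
d(T, p) = -20 + 10*p (d(T, p) = 5*((p - 4) + p) = 5*((-4 + p) + p) = 5*(-4 + 2*p) = -20 + 10*p)
x(g, f) = f²
I(F, C) = 100*F (I(F, C) = (-20 + 10*3)²*F = (-20 + 30)²*F = 10²*F = 100*F)
1/(I(3, 16) - 894) = 1/(100*3 - 894) = 1/(300 - 894) = 1/(-594) = -1/594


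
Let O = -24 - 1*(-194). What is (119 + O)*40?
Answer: 11560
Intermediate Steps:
O = 170 (O = -24 + 194 = 170)
(119 + O)*40 = (119 + 170)*40 = 289*40 = 11560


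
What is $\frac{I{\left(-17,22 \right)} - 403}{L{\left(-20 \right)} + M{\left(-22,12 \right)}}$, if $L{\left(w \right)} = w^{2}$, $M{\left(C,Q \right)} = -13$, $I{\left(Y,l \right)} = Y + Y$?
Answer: $- \frac{437}{387} \approx -1.1292$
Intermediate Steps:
$I{\left(Y,l \right)} = 2 Y$
$\frac{I{\left(-17,22 \right)} - 403}{L{\left(-20 \right)} + M{\left(-22,12 \right)}} = \frac{2 \left(-17\right) - 403}{\left(-20\right)^{2} - 13} = \frac{-34 - 403}{400 - 13} = - \frac{437}{387}$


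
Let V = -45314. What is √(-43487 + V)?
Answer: I*√88801 ≈ 298.0*I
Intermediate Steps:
√(-43487 + V) = √(-43487 - 45314) = √(-88801) = I*√88801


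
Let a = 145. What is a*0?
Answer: 0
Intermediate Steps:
a*0 = 145*0 = 0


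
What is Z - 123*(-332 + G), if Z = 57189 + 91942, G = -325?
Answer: 229942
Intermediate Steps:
Z = 149131
Z - 123*(-332 + G) = 149131 - 123*(-332 - 325) = 149131 - 123*(-657) = 149131 + 80811 = 229942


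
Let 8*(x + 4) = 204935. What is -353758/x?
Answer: -2830064/204903 ≈ -13.812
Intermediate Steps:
x = 204903/8 (x = -4 + (1/8)*204935 = -4 + 204935/8 = 204903/8 ≈ 25613.)
-353758/x = -353758/204903/8 = -353758*8/204903 = -2830064/204903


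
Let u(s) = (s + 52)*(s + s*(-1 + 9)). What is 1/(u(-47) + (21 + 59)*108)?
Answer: 1/6525 ≈ 0.00015326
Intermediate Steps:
u(s) = 9*s*(52 + s) (u(s) = (52 + s)*(s + s*8) = (52 + s)*(s + 8*s) = (52 + s)*(9*s) = 9*s*(52 + s))
1/(u(-47) + (21 + 59)*108) = 1/(9*(-47)*(52 - 47) + (21 + 59)*108) = 1/(9*(-47)*5 + 80*108) = 1/(-2115 + 8640) = 1/6525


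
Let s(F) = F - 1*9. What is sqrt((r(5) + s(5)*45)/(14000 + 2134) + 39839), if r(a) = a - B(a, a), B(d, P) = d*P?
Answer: sqrt(2592581438571)/8067 ≈ 199.60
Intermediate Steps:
s(F) = -9 + F (s(F) = F - 9 = -9 + F)
B(d, P) = P*d
r(a) = a - a**2 (r(a) = a - a*a = a - a**2)
sqrt((r(5) + s(5)*45)/(14000 + 2134) + 39839) = sqrt((5*(1 - 1*5) + (-9 + 5)*45)/(14000 + 2134) + 39839) = sqrt((5*(1 - 5) - 4*45)/16134 + 39839) = sqrt((5*(-4) - 180)*(1/16134) + 39839) = sqrt((-20 - 180)*(1/16134) + 39839) = sqrt(-200*1/16134 + 39839) = sqrt(-100/8067 + 39839) = sqrt(321381113/8067) = sqrt(2592581438571)/8067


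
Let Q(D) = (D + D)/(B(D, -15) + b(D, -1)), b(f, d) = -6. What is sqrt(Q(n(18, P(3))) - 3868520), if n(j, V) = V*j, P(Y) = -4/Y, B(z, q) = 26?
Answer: 2*I*sqrt(24178265)/5 ≈ 1966.9*I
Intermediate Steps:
Q(D) = D/10 (Q(D) = (D + D)/(26 - 6) = (2*D)/20 = (2*D)*(1/20) = D/10)
sqrt(Q(n(18, P(3))) - 3868520) = sqrt((-4/3*18)/10 - 3868520) = sqrt((1/10)*(-24) - 3868520) = sqrt(-12/5 - 3868520) = sqrt(-19342612/5) = 2*I*sqrt(24178265)/5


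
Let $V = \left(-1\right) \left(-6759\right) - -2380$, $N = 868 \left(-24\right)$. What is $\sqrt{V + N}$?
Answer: $i \sqrt{11693} \approx 108.13 i$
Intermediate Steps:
$N = -20832$
$V = 9139$ ($V = 6759 + 2380 = 9139$)
$\sqrt{V + N} = \sqrt{9139 - 20832} = \sqrt{-11693} = i \sqrt{11693}$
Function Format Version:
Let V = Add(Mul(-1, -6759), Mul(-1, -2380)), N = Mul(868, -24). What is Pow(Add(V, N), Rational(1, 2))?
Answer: Mul(I, Pow(11693, Rational(1, 2))) ≈ Mul(108.13, I)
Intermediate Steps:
N = -20832
V = 9139 (V = Add(6759, 2380) = 9139)
Pow(Add(V, N), Rational(1, 2)) = Pow(Add(9139, -20832), Rational(1, 2)) = Pow(-11693, Rational(1, 2)) = Mul(I, Pow(11693, Rational(1, 2)))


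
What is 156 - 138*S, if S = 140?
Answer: -19164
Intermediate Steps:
156 - 138*S = 156 - 138*140 = 156 - 19320 = -19164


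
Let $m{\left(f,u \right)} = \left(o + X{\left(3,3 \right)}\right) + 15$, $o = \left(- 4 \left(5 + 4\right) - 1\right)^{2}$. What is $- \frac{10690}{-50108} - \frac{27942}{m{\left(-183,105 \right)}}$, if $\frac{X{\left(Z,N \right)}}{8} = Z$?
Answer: $- \frac{173133277}{8819008} \approx -19.632$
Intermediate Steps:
$X{\left(Z,N \right)} = 8 Z$
$o = 1369$ ($o = \left(\left(-4\right) 9 - 1\right)^{2} = \left(-36 - 1\right)^{2} = \left(-37\right)^{2} = 1369$)
$m{\left(f,u \right)} = 1408$ ($m{\left(f,u \right)} = \left(1369 + 8 \cdot 3\right) + 15 = \left(1369 + 24\right) + 15 = 1393 + 15 = 1408$)
$- \frac{10690}{-50108} - \frac{27942}{m{\left(-183,105 \right)}} = - \frac{10690}{-50108} - \frac{27942}{1408} = \left(-10690\right) \left(- \frac{1}{50108}\right) - \frac{13971}{704} = \frac{5345}{25054} - \frac{13971}{704} = - \frac{173133277}{8819008}$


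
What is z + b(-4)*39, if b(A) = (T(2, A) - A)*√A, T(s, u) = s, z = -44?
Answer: -44 + 468*I ≈ -44.0 + 468.0*I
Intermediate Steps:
b(A) = √A*(2 - A) (b(A) = (2 - A)*√A = √A*(2 - A))
z + b(-4)*39 = -44 + (√(-4)*(2 - 1*(-4)))*39 = -44 + ((2*I)*(2 + 4))*39 = -44 + ((2*I)*6)*39 = -44 + (12*I)*39 = -44 + 468*I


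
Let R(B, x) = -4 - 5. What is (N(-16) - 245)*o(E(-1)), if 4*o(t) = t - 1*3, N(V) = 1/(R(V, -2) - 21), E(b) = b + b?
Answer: 7351/24 ≈ 306.29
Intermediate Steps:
R(B, x) = -9
E(b) = 2*b
N(V) = -1/30 (N(V) = 1/(-9 - 21) = 1/(-30) = -1/30)
o(t) = -3/4 + t/4 (o(t) = (t - 1*3)/4 = (t - 3)/4 = (-3 + t)/4 = -3/4 + t/4)
(N(-16) - 245)*o(E(-1)) = (-1/30 - 245)*(-3/4 + (2*(-1))/4) = -7351*(-3/4 + (1/4)*(-2))/30 = -7351*(-3/4 - 1/2)/30 = -7351/30*(-5/4) = 7351/24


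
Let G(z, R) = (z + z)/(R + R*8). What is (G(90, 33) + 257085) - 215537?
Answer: 1371104/33 ≈ 41549.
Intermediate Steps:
G(z, R) = 2*z/(9*R) (G(z, R) = (2*z)/(R + 8*R) = (2*z)/((9*R)) = (2*z)*(1/(9*R)) = 2*z/(9*R))
(G(90, 33) + 257085) - 215537 = ((2/9)*90/33 + 257085) - 215537 = ((2/9)*90*(1/33) + 257085) - 215537 = (20/33 + 257085) - 215537 = 8483825/33 - 215537 = 1371104/33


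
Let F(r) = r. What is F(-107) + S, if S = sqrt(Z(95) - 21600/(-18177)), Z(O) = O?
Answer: -107 + sqrt(3531215495)/6059 ≈ -97.192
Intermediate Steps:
S = sqrt(3531215495)/6059 (S = sqrt(95 - 21600/(-18177)) = sqrt(95 - 21600*(-1/18177)) = sqrt(95 + 7200/6059) = sqrt(582805/6059) = sqrt(3531215495)/6059 ≈ 9.8076)
F(-107) + S = -107 + sqrt(3531215495)/6059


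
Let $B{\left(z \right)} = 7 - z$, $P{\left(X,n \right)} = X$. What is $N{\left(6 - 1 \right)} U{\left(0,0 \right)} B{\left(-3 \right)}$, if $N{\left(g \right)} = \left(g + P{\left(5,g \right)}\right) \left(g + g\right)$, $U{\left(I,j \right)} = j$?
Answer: $0$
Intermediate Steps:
$N{\left(g \right)} = 2 g \left(5 + g\right)$ ($N{\left(g \right)} = \left(g + 5\right) \left(g + g\right) = \left(5 + g\right) 2 g = 2 g \left(5 + g\right)$)
$N{\left(6 - 1 \right)} U{\left(0,0 \right)} B{\left(-3 \right)} = 2 \left(6 - 1\right) \left(5 + \left(6 - 1\right)\right) 0 \left(7 - -3\right) = 2 \left(6 - 1\right) \left(5 + \left(6 - 1\right)\right) 0 \left(7 + 3\right) = 2 \cdot 5 \left(5 + 5\right) 0 \cdot 10 = 2 \cdot 5 \cdot 10 \cdot 0 \cdot 10 = 100 \cdot 0 \cdot 10 = 0 \cdot 10 = 0$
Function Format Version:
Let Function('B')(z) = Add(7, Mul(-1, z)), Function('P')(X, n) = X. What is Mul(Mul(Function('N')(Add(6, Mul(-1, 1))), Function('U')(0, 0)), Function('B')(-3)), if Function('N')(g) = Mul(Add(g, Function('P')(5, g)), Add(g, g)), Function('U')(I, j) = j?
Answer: 0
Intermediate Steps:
Function('N')(g) = Mul(2, g, Add(5, g)) (Function('N')(g) = Mul(Add(g, 5), Add(g, g)) = Mul(Add(5, g), Mul(2, g)) = Mul(2, g, Add(5, g)))
Mul(Mul(Function('N')(Add(6, Mul(-1, 1))), Function('U')(0, 0)), Function('B')(-3)) = Mul(Mul(Mul(2, Add(6, Mul(-1, 1)), Add(5, Add(6, Mul(-1, 1)))), 0), Add(7, Mul(-1, -3))) = Mul(Mul(Mul(2, Add(6, -1), Add(5, Add(6, -1))), 0), Add(7, 3)) = Mul(Mul(Mul(2, 5, Add(5, 5)), 0), 10) = Mul(Mul(Mul(2, 5, 10), 0), 10) = Mul(Mul(100, 0), 10) = Mul(0, 10) = 0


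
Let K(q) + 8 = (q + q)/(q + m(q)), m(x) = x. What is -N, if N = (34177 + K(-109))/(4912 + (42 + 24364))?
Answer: -17085/14659 ≈ -1.1655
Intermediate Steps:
K(q) = -7 (K(q) = -8 + (q + q)/(q + q) = -8 + (2*q)/((2*q)) = -8 + (2*q)*(1/(2*q)) = -8 + 1 = -7)
N = 17085/14659 (N = (34177 - 7)/(4912 + (42 + 24364)) = 34170/(4912 + 24406) = 34170/29318 = 34170*(1/29318) = 17085/14659 ≈ 1.1655)
-N = -1*17085/14659 = -17085/14659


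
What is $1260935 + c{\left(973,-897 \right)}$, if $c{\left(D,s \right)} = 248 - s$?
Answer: $1262080$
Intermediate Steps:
$1260935 + c{\left(973,-897 \right)} = 1260935 + \left(248 - -897\right) = 1260935 + \left(248 + 897\right) = 1260935 + 1145 = 1262080$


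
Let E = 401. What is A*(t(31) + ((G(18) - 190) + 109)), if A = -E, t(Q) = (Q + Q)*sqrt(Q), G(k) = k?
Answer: 25263 - 24862*sqrt(31) ≈ -1.1316e+5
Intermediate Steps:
t(Q) = 2*Q**(3/2) (t(Q) = (2*Q)*sqrt(Q) = 2*Q**(3/2))
A = -401 (A = -1*401 = -401)
A*(t(31) + ((G(18) - 190) + 109)) = -401*(2*31**(3/2) + ((18 - 190) + 109)) = -401*(2*(31*sqrt(31)) + (-172 + 109)) = -401*(62*sqrt(31) - 63) = -401*(-63 + 62*sqrt(31)) = 25263 - 24862*sqrt(31)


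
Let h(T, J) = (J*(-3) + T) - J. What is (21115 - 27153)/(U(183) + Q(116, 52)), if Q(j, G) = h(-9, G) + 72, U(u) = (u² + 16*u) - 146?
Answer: -3019/18063 ≈ -0.16714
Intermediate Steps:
U(u) = -146 + u² + 16*u
h(T, J) = T - 4*J (h(T, J) = (-3*J + T) - J = (T - 3*J) - J = T - 4*J)
Q(j, G) = 63 - 4*G (Q(j, G) = (-9 - 4*G) + 72 = 63 - 4*G)
(21115 - 27153)/(U(183) + Q(116, 52)) = (21115 - 27153)/((-146 + 183² + 16*183) + (63 - 4*52)) = -6038/((-146 + 33489 + 2928) + (63 - 208)) = -6038/(36271 - 145) = -6038/36126 = -6038*1/36126 = -3019/18063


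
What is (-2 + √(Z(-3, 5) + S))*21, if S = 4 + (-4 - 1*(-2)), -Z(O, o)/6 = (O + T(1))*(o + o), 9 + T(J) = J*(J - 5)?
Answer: -42 + 21*√962 ≈ 609.34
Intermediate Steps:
T(J) = -9 + J*(-5 + J) (T(J) = -9 + J*(J - 5) = -9 + J*(-5 + J))
Z(O, o) = -12*o*(-13 + O) (Z(O, o) = -6*(O + (-9 + 1² - 5*1))*(o + o) = -6*(O + (-9 + 1 - 5))*2*o = -6*(O - 13)*2*o = -6*(-13 + O)*2*o = -12*o*(-13 + O))
S = 2 (S = 4 + (-4 + 2) = 4 - 2 = 2)
(-2 + √(Z(-3, 5) + S))*21 = (-2 + √(12*5*(13 - 1*(-3)) + 2))*21 = (-2 + √(12*5*(13 + 3) + 2))*21 = (-2 + √(12*5*16 + 2))*21 = (-2 + √(960 + 2))*21 = (-2 + √962)*21 = -42 + 21*√962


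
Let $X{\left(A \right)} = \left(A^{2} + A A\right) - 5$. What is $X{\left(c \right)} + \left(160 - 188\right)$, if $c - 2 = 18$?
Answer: $767$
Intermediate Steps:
$c = 20$ ($c = 2 + 18 = 20$)
$X{\left(A \right)} = -5 + 2 A^{2}$ ($X{\left(A \right)} = \left(A^{2} + A^{2}\right) - 5 = 2 A^{2} - 5 = -5 + 2 A^{2}$)
$X{\left(c \right)} + \left(160 - 188\right) = \left(-5 + 2 \cdot 20^{2}\right) + \left(160 - 188\right) = \left(-5 + 2 \cdot 400\right) - 28 = \left(-5 + 800\right) - 28 = 795 - 28 = 767$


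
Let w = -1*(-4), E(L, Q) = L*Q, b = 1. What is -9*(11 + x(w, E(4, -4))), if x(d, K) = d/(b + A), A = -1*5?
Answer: -90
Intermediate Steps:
A = -5
w = 4
x(d, K) = -d/4 (x(d, K) = d/(1 - 5) = d/(-4) = -d/4)
-9*(11 + x(w, E(4, -4))) = -9*(11 - ¼*4) = -9*(11 - 1) = -9*10 = -90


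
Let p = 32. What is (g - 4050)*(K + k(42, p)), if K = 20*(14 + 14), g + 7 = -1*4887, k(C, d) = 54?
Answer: -5491616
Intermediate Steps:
g = -4894 (g = -7 - 1*4887 = -7 - 4887 = -4894)
K = 560 (K = 20*28 = 560)
(g - 4050)*(K + k(42, p)) = (-4894 - 4050)*(560 + 54) = -8944*614 = -5491616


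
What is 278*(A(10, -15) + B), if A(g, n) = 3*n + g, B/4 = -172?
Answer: -200994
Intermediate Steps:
B = -688 (B = 4*(-172) = -688)
A(g, n) = g + 3*n
278*(A(10, -15) + B) = 278*((10 + 3*(-15)) - 688) = 278*((10 - 45) - 688) = 278*(-35 - 688) = 278*(-723) = -200994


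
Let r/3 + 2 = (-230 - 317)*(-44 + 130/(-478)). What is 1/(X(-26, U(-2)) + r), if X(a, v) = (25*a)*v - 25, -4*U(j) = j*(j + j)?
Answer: 239/17666712 ≈ 1.3528e-5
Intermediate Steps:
U(j) = -j**2/2 (U(j) = -j*(j + j)/4 = -j*2*j/4 = -j**2/2)
X(a, v) = -25 + 25*a*v (X(a, v) = 25*a*v - 25 = -25 + 25*a*v)
r = 17361987/239 (r = -6 + 3*((-230 - 317)*(-44 + 130/(-478))) = -6 + 3*(-547*(-44 + 130*(-1/478))) = -6 + 3*(-547*(-44 - 65/239)) = -6 + 3*(-547*(-10581/239)) = -6 + 3*(5787807/239) = -6 + 17363421/239 = 17361987/239 ≈ 72644.)
1/(X(-26, U(-2)) + r) = 1/((-25 + 25*(-26)*(-1/2*(-2)**2)) + 17361987/239) = 1/((-25 + 25*(-26)*(-1/2*4)) + 17361987/239) = 1/((-25 + 25*(-26)*(-2)) + 17361987/239) = 1/((-25 + 1300) + 17361987/239) = 1/(1275 + 17361987/239) = 1/(17666712/239) = 239/17666712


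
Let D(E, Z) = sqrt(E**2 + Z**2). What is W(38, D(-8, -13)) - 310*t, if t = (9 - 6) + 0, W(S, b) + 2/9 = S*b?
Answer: -8372/9 + 38*sqrt(233) ≈ -350.18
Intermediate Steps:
W(S, b) = -2/9 + S*b
t = 3 (t = 3 + 0 = 3)
W(38, D(-8, -13)) - 310*t = (-2/9 + 38*sqrt((-8)**2 + (-13)**2)) - 310*3 = (-2/9 + 38*sqrt(64 + 169)) - 930 = (-2/9 + 38*sqrt(233)) - 930 = -8372/9 + 38*sqrt(233)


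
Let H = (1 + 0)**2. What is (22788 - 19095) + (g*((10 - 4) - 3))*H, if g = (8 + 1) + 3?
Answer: 3729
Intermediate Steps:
g = 12 (g = 9 + 3 = 12)
H = 1 (H = 1**2 = 1)
(22788 - 19095) + (g*((10 - 4) - 3))*H = (22788 - 19095) + (12*((10 - 4) - 3))*1 = 3693 + (12*(6 - 3))*1 = 3693 + (12*3)*1 = 3693 + 36*1 = 3693 + 36 = 3729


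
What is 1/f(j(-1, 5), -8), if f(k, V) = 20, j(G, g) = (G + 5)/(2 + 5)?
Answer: 1/20 ≈ 0.050000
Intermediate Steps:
j(G, g) = 5/7 + G/7 (j(G, g) = (5 + G)/7 = (5 + G)*(1/7) = 5/7 + G/7)
1/f(j(-1, 5), -8) = 1/20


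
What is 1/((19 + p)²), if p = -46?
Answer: 1/729 ≈ 0.0013717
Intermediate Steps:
1/((19 + p)²) = 1/((19 - 46)²) = 1/((-27)²) = 1/729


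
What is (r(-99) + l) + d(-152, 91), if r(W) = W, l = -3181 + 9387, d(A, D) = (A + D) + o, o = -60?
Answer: 5986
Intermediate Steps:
d(A, D) = -60 + A + D (d(A, D) = (A + D) - 60 = -60 + A + D)
l = 6206
(r(-99) + l) + d(-152, 91) = (-99 + 6206) + (-60 - 152 + 91) = 6107 - 121 = 5986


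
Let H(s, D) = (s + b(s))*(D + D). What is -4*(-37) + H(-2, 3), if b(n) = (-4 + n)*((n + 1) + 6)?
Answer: -44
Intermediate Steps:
b(n) = (-4 + n)*(7 + n) (b(n) = (-4 + n)*((1 + n) + 6) = (-4 + n)*(7 + n))
H(s, D) = 2*D*(-28 + s² + 4*s) (H(s, D) = (s + (-28 + s² + 3*s))*(D + D) = (-28 + s² + 4*s)*(2*D) = 2*D*(-28 + s² + 4*s))
-4*(-37) + H(-2, 3) = -4*(-37) + 2*3*(-28 + (-2)² + 4*(-2)) = 148 + 2*3*(-28 + 4 - 8) = 148 + 2*3*(-32) = 148 - 192 = -44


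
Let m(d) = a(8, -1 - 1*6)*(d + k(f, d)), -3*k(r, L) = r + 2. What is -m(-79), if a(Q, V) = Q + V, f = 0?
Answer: 239/3 ≈ 79.667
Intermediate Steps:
k(r, L) = -2/3 - r/3 (k(r, L) = -(r + 2)/3 = -(2 + r)/3 = -2/3 - r/3)
m(d) = -2/3 + d (m(d) = (8 + (-1 - 1*6))*(d + (-2/3 - 1/3*0)) = (8 + (-1 - 6))*(d + (-2/3 + 0)) = (8 - 7)*(d - 2/3) = 1*(-2/3 + d) = -2/3 + d)
-m(-79) = -(-2/3 - 79) = -1*(-239/3) = 239/3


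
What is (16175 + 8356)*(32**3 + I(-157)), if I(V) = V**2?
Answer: 1408496427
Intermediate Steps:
(16175 + 8356)*(32**3 + I(-157)) = (16175 + 8356)*(32**3 + (-157)**2) = 24531*(32768 + 24649) = 24531*57417 = 1408496427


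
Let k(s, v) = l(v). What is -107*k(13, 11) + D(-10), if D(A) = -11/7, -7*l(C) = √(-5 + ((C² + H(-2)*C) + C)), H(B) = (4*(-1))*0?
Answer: -11/7 + 107*√127/7 ≈ 170.69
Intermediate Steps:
H(B) = 0 (H(B) = -4*0 = 0)
l(C) = -√(-5 + C + C²)/7 (l(C) = -√(-5 + ((C² + 0*C) + C))/7 = -√(-5 + ((C² + 0) + C))/7 = -√(-5 + (C² + C))/7 = -√(-5 + (C + C²))/7 = -√(-5 + C + C²)/7)
k(s, v) = -√(-5 + v + v²)/7
D(A) = -11/7 (D(A) = -11*⅐ = -11/7)
-107*k(13, 11) + D(-10) = -(-107)*√(-5 + 11 + 11²)/7 - 11/7 = -(-107)*√(-5 + 11 + 121)/7 - 11/7 = -(-107)*√127/7 - 11/7 = 107*√127/7 - 11/7 = -11/7 + 107*√127/7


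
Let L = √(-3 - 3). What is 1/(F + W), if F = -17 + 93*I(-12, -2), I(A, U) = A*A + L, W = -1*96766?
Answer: -27797/2318036925 - 31*I*√6/2318036925 ≈ -1.1992e-5 - 3.2758e-8*I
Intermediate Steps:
L = I*√6 (L = √(-6) = I*√6 ≈ 2.4495*I)
W = -96766
I(A, U) = A² + I*√6 (I(A, U) = A*A + I*√6 = A² + I*√6)
F = 13375 + 93*I*√6 (F = -17 + 93*((-12)² + I*√6) = -17 + 93*(144 + I*√6) = -17 + (13392 + 93*I*√6) = 13375 + 93*I*√6 ≈ 13375.0 + 227.8*I)
1/(F + W) = 1/((13375 + 93*I*√6) - 96766) = 1/(-83391 + 93*I*√6)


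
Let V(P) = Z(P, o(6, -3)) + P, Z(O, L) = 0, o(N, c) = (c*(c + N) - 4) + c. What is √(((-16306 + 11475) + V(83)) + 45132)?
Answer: 8*√631 ≈ 200.96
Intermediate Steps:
o(N, c) = -4 + c + c*(N + c) (o(N, c) = (c*(N + c) - 4) + c = (-4 + c*(N + c)) + c = -4 + c + c*(N + c))
V(P) = P (V(P) = 0 + P = P)
√(((-16306 + 11475) + V(83)) + 45132) = √(((-16306 + 11475) + 83) + 45132) = √((-4831 + 83) + 45132) = √(-4748 + 45132) = √40384 = 8*√631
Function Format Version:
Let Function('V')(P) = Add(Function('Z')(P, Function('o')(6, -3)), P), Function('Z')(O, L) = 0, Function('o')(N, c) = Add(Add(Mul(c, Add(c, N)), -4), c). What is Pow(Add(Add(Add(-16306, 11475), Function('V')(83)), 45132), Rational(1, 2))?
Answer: Mul(8, Pow(631, Rational(1, 2))) ≈ 200.96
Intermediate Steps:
Function('o')(N, c) = Add(-4, c, Mul(c, Add(N, c))) (Function('o')(N, c) = Add(Add(Mul(c, Add(N, c)), -4), c) = Add(Add(-4, Mul(c, Add(N, c))), c) = Add(-4, c, Mul(c, Add(N, c))))
Function('V')(P) = P (Function('V')(P) = Add(0, P) = P)
Pow(Add(Add(Add(-16306, 11475), Function('V')(83)), 45132), Rational(1, 2)) = Pow(Add(Add(Add(-16306, 11475), 83), 45132), Rational(1, 2)) = Pow(Add(Add(-4831, 83), 45132), Rational(1, 2)) = Pow(Add(-4748, 45132), Rational(1, 2)) = Pow(40384, Rational(1, 2)) = Mul(8, Pow(631, Rational(1, 2)))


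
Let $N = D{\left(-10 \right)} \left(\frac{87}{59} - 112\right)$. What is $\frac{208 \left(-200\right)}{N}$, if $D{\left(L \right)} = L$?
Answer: $- \frac{245440}{6521} \approx -37.638$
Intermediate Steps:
$N = \frac{65210}{59}$ ($N = - 10 \left(\frac{87}{59} - 112\right) = \left(-10\right) \left(- \frac{6521}{59}\right) = \frac{65210}{59} \approx 1105.3$)
$\frac{208 \left(-200\right)}{N} = \frac{208 \left(-200\right)}{\frac{65210}{59}} = \left(-41600\right) \frac{59}{65210} = - \frac{245440}{6521}$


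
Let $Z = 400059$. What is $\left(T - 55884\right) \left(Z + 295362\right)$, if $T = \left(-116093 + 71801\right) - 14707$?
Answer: $-79892050743$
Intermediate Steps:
$T = -58999$ ($T = -44292 - 14707 = -58999$)
$\left(T - 55884\right) \left(Z + 295362\right) = \left(-58999 - 55884\right) \left(400059 + 295362\right) = \left(-114883\right) 695421 = -79892050743$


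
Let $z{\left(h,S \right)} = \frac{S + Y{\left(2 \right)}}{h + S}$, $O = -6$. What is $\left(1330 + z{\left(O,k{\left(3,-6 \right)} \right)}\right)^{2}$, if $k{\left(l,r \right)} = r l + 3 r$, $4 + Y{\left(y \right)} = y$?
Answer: $\frac{781146601}{441} \approx 1.7713 \cdot 10^{6}$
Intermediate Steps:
$Y{\left(y \right)} = -4 + y$
$k{\left(l,r \right)} = 3 r + l r$ ($k{\left(l,r \right)} = l r + 3 r = 3 r + l r$)
$z{\left(h,S \right)} = \frac{-2 + S}{S + h}$ ($z{\left(h,S \right)} = \frac{S + \left(-4 + 2\right)}{h + S} = \frac{S - 2}{S + h} = \frac{-2 + S}{S + h}$)
$\left(1330 + z{\left(O,k{\left(3,-6 \right)} \right)}\right)^{2} = \left(1330 + \frac{-2 - 6 \left(3 + 3\right)}{- 6 \left(3 + 3\right) - 6}\right)^{2} = \left(1330 + \frac{-2 - 36}{\left(-6\right) 6 - 6}\right)^{2} = \left(1330 + \frac{-2 - 36}{-36 - 6}\right)^{2} = \left(1330 + \frac{1}{-42} \left(-38\right)\right)^{2} = \left(1330 - - \frac{19}{21}\right)^{2} = \left(1330 + \frac{19}{21}\right)^{2} = \left(\frac{27949}{21}\right)^{2} = \frac{781146601}{441}$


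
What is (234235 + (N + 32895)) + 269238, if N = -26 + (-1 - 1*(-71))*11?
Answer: 537112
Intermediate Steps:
N = 744 (N = -26 + (-1 + 71)*11 = -26 + 70*11 = -26 + 770 = 744)
(234235 + (N + 32895)) + 269238 = (234235 + (744 + 32895)) + 269238 = (234235 + 33639) + 269238 = 267874 + 269238 = 537112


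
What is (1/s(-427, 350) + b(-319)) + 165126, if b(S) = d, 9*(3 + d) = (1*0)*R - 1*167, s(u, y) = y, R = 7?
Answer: 520079009/3150 ≈ 1.6510e+5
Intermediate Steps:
d = -194/9 (d = -3 + ((1*0)*7 - 1*167)/9 = -3 + (0*7 - 167)/9 = -3 + (0 - 167)/9 = -3 + (⅑)*(-167) = -3 - 167/9 = -194/9 ≈ -21.556)
b(S) = -194/9
(1/s(-427, 350) + b(-319)) + 165126 = (1/350 - 194/9) + 165126 = -67891/3150 + 165126 = 520079009/3150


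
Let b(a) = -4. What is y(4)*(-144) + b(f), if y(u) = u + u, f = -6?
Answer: -1156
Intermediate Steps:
y(u) = 2*u
y(4)*(-144) + b(f) = (2*4)*(-144) - 4 = 8*(-144) - 4 = -1152 - 4 = -1156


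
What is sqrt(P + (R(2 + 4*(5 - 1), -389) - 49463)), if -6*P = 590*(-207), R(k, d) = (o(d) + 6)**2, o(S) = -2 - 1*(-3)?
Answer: I*sqrt(29059) ≈ 170.47*I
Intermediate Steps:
o(S) = 1 (o(S) = -2 + 3 = 1)
R(k, d) = 49 (R(k, d) = (1 + 6)**2 = 7**2 = 49)
P = 20355 (P = -295*(-207)/3 = -1/6*(-122130) = 20355)
sqrt(P + (R(2 + 4*(5 - 1), -389) - 49463)) = sqrt(20355 + (49 - 49463)) = sqrt(20355 - 49414) = sqrt(-29059) = I*sqrt(29059)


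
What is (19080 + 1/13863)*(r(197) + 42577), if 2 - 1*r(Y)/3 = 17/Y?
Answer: 2218888276740800/2731011 ≈ 8.1248e+8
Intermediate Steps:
r(Y) = 6 - 51/Y
(19080 + 1/13863)*(r(197) + 42577) = (19080 + 1/13863)*((6 - 51/197) + 42577) = (19080 + 1/13863)*((6 - 51*1/197) + 42577) = 264506041*((6 - 51/197) + 42577)/13863 = 264506041*(1131/197 + 42577)/13863 = (264506041/13863)*(8388800/197) = 2218888276740800/2731011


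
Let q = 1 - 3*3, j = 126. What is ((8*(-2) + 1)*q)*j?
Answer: 15120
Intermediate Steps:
q = -8 (q = 1 - 9 = -8)
((8*(-2) + 1)*q)*j = ((8*(-2) + 1)*(-8))*126 = ((-16 + 1)*(-8))*126 = -15*(-8)*126 = 120*126 = 15120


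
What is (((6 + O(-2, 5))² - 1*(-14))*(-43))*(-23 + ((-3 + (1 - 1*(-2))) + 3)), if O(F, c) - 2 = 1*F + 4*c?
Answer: 593400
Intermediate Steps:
O(F, c) = 2 + F + 4*c (O(F, c) = 2 + (1*F + 4*c) = 2 + (F + 4*c) = 2 + F + 4*c)
(((6 + O(-2, 5))² - 1*(-14))*(-43))*(-23 + ((-3 + (1 - 1*(-2))) + 3)) = (((6 + (2 - 2 + 4*5))² - 1*(-14))*(-43))*(-23 + ((-3 + (1 - 1*(-2))) + 3)) = (((6 + (2 - 2 + 20))² + 14)*(-43))*(-23 + ((-3 + (1 + 2)) + 3)) = (((6 + 20)² + 14)*(-43))*(-23 + ((-3 + 3) + 3)) = ((26² + 14)*(-43))*(-23 + (0 + 3)) = ((676 + 14)*(-43))*(-23 + 3) = (690*(-43))*(-20) = -29670*(-20) = 593400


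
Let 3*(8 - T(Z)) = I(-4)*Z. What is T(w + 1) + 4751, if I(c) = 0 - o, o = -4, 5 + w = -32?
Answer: 4807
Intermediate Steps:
w = -37 (w = -5 - 32 = -37)
I(c) = 4 (I(c) = 0 - 1*(-4) = 0 + 4 = 4)
T(Z) = 8 - 4*Z/3
T(w + 1) + 4751 = (8 - 4*(-37 + 1)/3) + 4751 = (8 - 4/3*(-36)) + 4751 = (8 + 48) + 4751 = 56 + 4751 = 4807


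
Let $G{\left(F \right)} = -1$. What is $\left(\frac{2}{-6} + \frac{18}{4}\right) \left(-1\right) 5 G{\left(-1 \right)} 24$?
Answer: $500$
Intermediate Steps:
$\left(\frac{2}{-6} + \frac{18}{4}\right) \left(-1\right) 5 G{\left(-1 \right)} 24 = \left(\frac{2}{-6} + \frac{18}{4}\right) \left(-1\right) 5 \left(-1\right) 24 = \left(2 \left(- \frac{1}{6}\right) + 18 \cdot \frac{1}{4}\right) \left(\left(-5\right) \left(-1\right)\right) 24 = \left(- \frac{1}{3} + \frac{9}{2}\right) 5 \cdot 24 = \frac{25}{6} \cdot 5 \cdot 24 = \frac{125}{6} \cdot 24 = 500$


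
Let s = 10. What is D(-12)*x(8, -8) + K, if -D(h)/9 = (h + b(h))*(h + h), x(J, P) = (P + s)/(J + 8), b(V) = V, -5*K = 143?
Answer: -3383/5 ≈ -676.60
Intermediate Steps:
K = -143/5 (K = -1/5*143 = -143/5 ≈ -28.600)
x(J, P) = (10 + P)/(8 + J) (x(J, P) = (P + 10)/(J + 8) = (10 + P)/(8 + J))
D(h) = -36*h**2 (D(h) = -9*(h + h)*(h + h) = -9*2*h*2*h = -36*h**2)
D(-12)*x(8, -8) + K = (-36*(-12)**2)*((10 - 8)/(8 + 8)) - 143/5 = (-36*144)*(2/16) - 143/5 = -324*2 - 143/5 = -5184*1/8 - 143/5 = -648 - 143/5 = -3383/5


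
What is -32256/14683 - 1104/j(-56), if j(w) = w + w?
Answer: 787335/102781 ≈ 7.6603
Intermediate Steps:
j(w) = 2*w
-32256/14683 - 1104/j(-56) = -32256/14683 - 1104/(2*(-56)) = -32256*1/14683 - 1104/(-112) = -32256/14683 - 1104*(-1/112) = -32256/14683 + 69/7 = 787335/102781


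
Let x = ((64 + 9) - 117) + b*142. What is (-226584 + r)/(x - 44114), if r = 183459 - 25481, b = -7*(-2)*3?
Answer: 34303/19097 ≈ 1.7963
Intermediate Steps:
b = 42 (b = 14*3 = 42)
r = 157978
x = 5920 (x = ((64 + 9) - 117) + 42*142 = (73 - 117) + 5964 = -44 + 5964 = 5920)
(-226584 + r)/(x - 44114) = (-226584 + 157978)/(5920 - 44114) = -68606/(-38194) = -68606*(-1/38194) = 34303/19097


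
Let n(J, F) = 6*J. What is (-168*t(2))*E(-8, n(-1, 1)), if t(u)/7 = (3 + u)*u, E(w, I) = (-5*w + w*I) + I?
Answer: -964320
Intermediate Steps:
E(w, I) = I - 5*w + I*w (E(w, I) = (-5*w + I*w) + I = I - 5*w + I*w)
t(u) = 7*u*(3 + u) (t(u) = 7*((3 + u)*u) = 7*(u*(3 + u)) = 7*u*(3 + u))
(-168*t(2))*E(-8, n(-1, 1)) = (-1176*2*(3 + 2))*(6*(-1) - 5*(-8) + (6*(-1))*(-8)) = (-1176*2*5)*(-6 + 40 - 6*(-8)) = (-168*70)*(-6 + 40 + 48) = -11760*82 = -964320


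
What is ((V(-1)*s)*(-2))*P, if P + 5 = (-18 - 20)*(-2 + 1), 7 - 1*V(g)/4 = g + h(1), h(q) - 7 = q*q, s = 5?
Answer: 0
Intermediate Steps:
h(q) = 7 + q² (h(q) = 7 + q*q = 7 + q²)
V(g) = -4 - 4*g (V(g) = 28 - 4*(g + (7 + 1²)) = 28 - 4*(g + (7 + 1)) = 28 - 4*(g + 8) = 28 - 4*(8 + g) = 28 + (-32 - 4*g) = -4 - 4*g)
P = 33 (P = -5 + (-18 - 20)*(-2 + 1) = -5 - 38*(-1) = -5 + 38 = 33)
((V(-1)*s)*(-2))*P = (((-4 - 4*(-1))*5)*(-2))*33 = (((-4 + 4)*5)*(-2))*33 = ((0*5)*(-2))*33 = (0*(-2))*33 = 0*33 = 0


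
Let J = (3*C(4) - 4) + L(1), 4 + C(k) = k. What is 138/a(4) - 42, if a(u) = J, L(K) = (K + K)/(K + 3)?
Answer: -570/7 ≈ -81.429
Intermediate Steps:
L(K) = 2*K/(3 + K) (L(K) = (2*K)/(3 + K) = 2*K/(3 + K))
C(k) = -4 + k
J = -7/2 (J = (3*(-4 + 4) - 4) + 2*1/(3 + 1) = (3*0 - 4) + 2*1/4 = (0 - 4) + 2*1*(¼) = -4 + ½ = -7/2 ≈ -3.5000)
a(u) = -7/2
138/a(4) - 42 = 138/(-7/2) - 42 = -2/7*138 - 42 = -276/7 - 42 = -570/7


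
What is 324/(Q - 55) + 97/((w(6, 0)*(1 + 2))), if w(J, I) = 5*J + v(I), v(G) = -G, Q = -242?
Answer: -13/990 ≈ -0.013131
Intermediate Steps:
w(J, I) = -I + 5*J (w(J, I) = 5*J - I = -I + 5*J)
324/(Q - 55) + 97/((w(6, 0)*(1 + 2))) = 324/(-242 - 55) + 97/(((-1*0 + 5*6)*(1 + 2))) = 324/(-297) + 97/(((0 + 30)*3)) = 324*(-1/297) + 97/((30*3)) = -12/11 + 97/90 = -13/990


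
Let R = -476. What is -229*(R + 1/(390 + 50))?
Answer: 47961531/440 ≈ 1.0900e+5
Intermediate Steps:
-229*(R + 1/(390 + 50)) = -229*(-476 + 1/(390 + 50)) = -229*(-476 + 1/440) = -229*(-209439/440) = 47961531/440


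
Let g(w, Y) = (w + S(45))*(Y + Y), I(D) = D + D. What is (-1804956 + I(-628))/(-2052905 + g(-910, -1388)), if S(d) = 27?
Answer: -1806212/398303 ≈ -4.5348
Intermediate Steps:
I(D) = 2*D
g(w, Y) = 2*Y*(27 + w) (g(w, Y) = (w + 27)*(Y + Y) = (27 + w)*(2*Y) = 2*Y*(27 + w))
(-1804956 + I(-628))/(-2052905 + g(-910, -1388)) = (-1804956 + 2*(-628))/(-2052905 + 2*(-1388)*(27 - 910)) = (-1804956 - 1256)/(-2052905 + 2*(-1388)*(-883)) = -1806212/(-2052905 + 2451208) = -1806212/398303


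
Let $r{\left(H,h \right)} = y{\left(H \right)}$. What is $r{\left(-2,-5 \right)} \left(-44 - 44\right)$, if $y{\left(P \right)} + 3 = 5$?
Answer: $-176$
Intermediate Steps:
$y{\left(P \right)} = 2$ ($y{\left(P \right)} = -3 + 5 = 2$)
$r{\left(H,h \right)} = 2$
$r{\left(-2,-5 \right)} \left(-44 - 44\right) = 2 \left(-44 - 44\right) = 2 \left(-88\right) = -176$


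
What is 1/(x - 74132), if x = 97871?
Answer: 1/23739 ≈ 4.2125e-5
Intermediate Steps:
1/(x - 74132) = 1/(97871 - 74132) = 1/23739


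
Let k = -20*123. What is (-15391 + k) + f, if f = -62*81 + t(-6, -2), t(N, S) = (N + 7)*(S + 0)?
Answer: -22875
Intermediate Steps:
t(N, S) = S*(7 + N) (t(N, S) = (7 + N)*S = S*(7 + N))
k = -2460
f = -5024 (f = -62*81 - 2*(7 - 6) = -5022 - 2*1 = -5022 - 2 = -5024)
(-15391 + k) + f = (-15391 - 2460) - 5024 = -17851 - 5024 = -22875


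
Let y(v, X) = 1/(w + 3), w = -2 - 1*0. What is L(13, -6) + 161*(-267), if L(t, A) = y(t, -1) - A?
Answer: -42980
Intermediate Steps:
w = -2 (w = -2 + 0 = -2)
y(v, X) = 1 (y(v, X) = 1/(-2 + 3) = 1/1 = 1)
L(t, A) = 1 - A
L(13, -6) + 161*(-267) = (1 - 1*(-6)) + 161*(-267) = (1 + 6) - 42987 = 7 - 42987 = -42980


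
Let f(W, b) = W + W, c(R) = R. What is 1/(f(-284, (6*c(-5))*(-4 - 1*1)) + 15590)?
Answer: 1/15022 ≈ 6.6569e-5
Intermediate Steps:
f(W, b) = 2*W
1/(f(-284, (6*c(-5))*(-4 - 1*1)) + 15590) = 1/(2*(-284) + 15590) = 1/(-568 + 15590) = 1/15022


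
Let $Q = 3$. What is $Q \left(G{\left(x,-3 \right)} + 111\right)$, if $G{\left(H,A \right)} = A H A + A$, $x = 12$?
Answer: $648$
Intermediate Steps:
$G{\left(H,A \right)} = A + H A^{2}$ ($G{\left(H,A \right)} = H A^{2} + A = A + H A^{2}$)
$Q \left(G{\left(x,-3 \right)} + 111\right) = 3 \left(- 3 \left(1 - 36\right) + 111\right) = 3 \left(\left(-3\right) \left(-35\right) + 111\right) = 3 \left(105 + 111\right) = 3 \cdot 216 = 648$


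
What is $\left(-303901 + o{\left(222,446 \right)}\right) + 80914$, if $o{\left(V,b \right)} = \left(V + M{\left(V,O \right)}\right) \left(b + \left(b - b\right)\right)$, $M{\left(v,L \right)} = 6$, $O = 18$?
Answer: $-121299$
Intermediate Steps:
$o{\left(V,b \right)} = b \left(6 + V\right)$ ($o{\left(V,b \right)} = \left(V + 6\right) \left(b + \left(b - b\right)\right) = \left(6 + V\right) \left(b + 0\right) = \left(6 + V\right) b = b \left(6 + V\right)$)
$\left(-303901 + o{\left(222,446 \right)}\right) + 80914 = \left(-303901 + 446 \left(6 + 222\right)\right) + 80914 = \left(-303901 + 446 \cdot 228\right) + 80914 = \left(-303901 + 101688\right) + 80914 = -202213 + 80914 = -121299$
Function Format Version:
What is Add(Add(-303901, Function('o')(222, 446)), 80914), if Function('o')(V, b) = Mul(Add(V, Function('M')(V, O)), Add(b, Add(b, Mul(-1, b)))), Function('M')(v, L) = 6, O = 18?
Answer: -121299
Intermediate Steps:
Function('o')(V, b) = Mul(b, Add(6, V)) (Function('o')(V, b) = Mul(Add(V, 6), Add(b, Add(b, Mul(-1, b)))) = Mul(Add(6, V), Add(b, 0)) = Mul(Add(6, V), b) = Mul(b, Add(6, V)))
Add(Add(-303901, Function('o')(222, 446)), 80914) = Add(Add(-303901, Mul(446, Add(6, 222))), 80914) = Add(Add(-303901, Mul(446, 228)), 80914) = Add(Add(-303901, 101688), 80914) = Add(-202213, 80914) = -121299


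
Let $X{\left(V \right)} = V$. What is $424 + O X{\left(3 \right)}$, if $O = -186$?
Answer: $-134$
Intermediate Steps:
$424 + O X{\left(3 \right)} = 424 - 558 = -134$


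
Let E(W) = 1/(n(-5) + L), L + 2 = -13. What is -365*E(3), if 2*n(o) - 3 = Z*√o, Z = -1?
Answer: 9855/367 - 365*I*√5/367 ≈ 26.853 - 2.2239*I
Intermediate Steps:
L = -15 (L = -2 - 13 = -15)
n(o) = 3/2 - √o/2 (n(o) = 3/2 + (-√o)/2 = 3/2 - √o/2)
E(W) = 1/(-27/2 - I*√5/2) (E(W) = 1/((3/2 - I*√5/2) - 15) = 1/(-27/2 - I*√5/2))
-365*E(3) = -365*(-27/367 + I*√5/367) = 9855/367 - 365*I*√5/367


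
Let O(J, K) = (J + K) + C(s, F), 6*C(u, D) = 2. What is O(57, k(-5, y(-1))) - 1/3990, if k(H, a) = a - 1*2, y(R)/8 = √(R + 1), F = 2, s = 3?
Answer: 73593/1330 ≈ 55.333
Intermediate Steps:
C(u, D) = ⅓ (C(u, D) = (⅙)*2 = ⅓)
y(R) = 8*√(1 + R) (y(R) = 8*√(R + 1) = 8*√(1 + R))
k(H, a) = -2 + a (k(H, a) = a - 2 = -2 + a)
O(J, K) = ⅓ + J + K (O(J, K) = (J + K) + ⅓ = ⅓ + J + K)
O(57, k(-5, y(-1))) - 1/3990 = (⅓ + 57 + (-2 + 8*√(1 - 1))) - 1/3990 = (⅓ + 57 + (-2 + 8*√0)) - 1*1/3990 = (⅓ + 57 + (-2 + 8*0)) - 1/3990 = (⅓ + 57 + (-2 + 0)) - 1/3990 = (⅓ + 57 - 2) - 1/3990 = 166/3 - 1/3990 = 73593/1330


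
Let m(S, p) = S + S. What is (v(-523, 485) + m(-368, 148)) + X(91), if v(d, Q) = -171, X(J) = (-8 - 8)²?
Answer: -651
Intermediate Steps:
X(J) = 256 (X(J) = (-16)² = 256)
m(S, p) = 2*S
(v(-523, 485) + m(-368, 148)) + X(91) = (-171 + 2*(-368)) + 256 = (-171 - 736) + 256 = -907 + 256 = -651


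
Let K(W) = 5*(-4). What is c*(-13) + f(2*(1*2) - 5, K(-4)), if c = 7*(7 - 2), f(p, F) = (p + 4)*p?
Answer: -458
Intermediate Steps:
K(W) = -20
f(p, F) = p*(4 + p) (f(p, F) = (4 + p)*p = p*(4 + p))
c = 35 (c = 7*5 = 35)
c*(-13) + f(2*(1*2) - 5, K(-4)) = 35*(-13) + (2*(1*2) - 5)*(4 + (2*(1*2) - 5)) = -455 + (2*2 - 5)*(4 + (2*2 - 5)) = -455 + (4 - 5)*(4 + (4 - 5)) = -455 - (4 - 1) = -455 - 1*3 = -455 - 3 = -458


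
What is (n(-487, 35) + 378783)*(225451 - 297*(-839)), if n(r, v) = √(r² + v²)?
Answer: 179783290422 + 474634*√238394 ≈ 1.8002e+11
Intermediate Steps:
(n(-487, 35) + 378783)*(225451 - 297*(-839)) = (√((-487)² + 35²) + 378783)*(225451 - 297*(-839)) = (√(237169 + 1225) + 378783)*(225451 + 249183) = (√238394 + 378783)*474634 = (378783 + √238394)*474634 = 179783290422 + 474634*√238394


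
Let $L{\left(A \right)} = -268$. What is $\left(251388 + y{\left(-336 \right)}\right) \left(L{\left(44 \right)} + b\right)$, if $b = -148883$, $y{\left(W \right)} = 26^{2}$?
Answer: $-37595597664$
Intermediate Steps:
$y{\left(W \right)} = 676$
$\left(251388 + y{\left(-336 \right)}\right) \left(L{\left(44 \right)} + b\right) = \left(251388 + 676\right) \left(-268 - 148883\right) = 252064 \left(-149151\right) = -37595597664$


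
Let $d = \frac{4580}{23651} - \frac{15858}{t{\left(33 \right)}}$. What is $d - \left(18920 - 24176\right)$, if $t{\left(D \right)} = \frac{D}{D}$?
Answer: $- \frac{250743322}{23651} \approx -10602.0$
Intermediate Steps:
$t{\left(D \right)} = 1$
$d = - \frac{375052978}{23651}$ ($d = \frac{4580}{23651} - \frac{15858}{1} = 4580 \cdot \frac{1}{23651} - 15858 = \frac{4580}{23651} - 15858 = - \frac{375052978}{23651} \approx -15858.0$)
$d - \left(18920 - 24176\right) = - \frac{375052978}{23651} - \left(18920 - 24176\right) = - \frac{375052978}{23651} - -5256 = - \frac{375052978}{23651} + 5256 = - \frac{250743322}{23651}$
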